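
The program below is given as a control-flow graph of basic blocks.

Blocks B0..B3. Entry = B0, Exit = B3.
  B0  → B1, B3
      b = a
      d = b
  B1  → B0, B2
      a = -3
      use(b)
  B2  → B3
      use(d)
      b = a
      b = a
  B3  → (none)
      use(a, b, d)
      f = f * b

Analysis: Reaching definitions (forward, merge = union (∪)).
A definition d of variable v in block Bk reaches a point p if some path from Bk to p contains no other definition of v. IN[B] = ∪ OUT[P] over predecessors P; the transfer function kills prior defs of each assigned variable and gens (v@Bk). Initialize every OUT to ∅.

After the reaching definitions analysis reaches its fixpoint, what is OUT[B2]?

Answer: {a@B1, b@B2, d@B0}

Working:
Converged values:
  B0:  IN={a@B1, b@B0, d@B0}  OUT={a@B1, b@B0, d@B0}
  B1:  IN={a@B1, b@B0, d@B0}  OUT={a@B1, b@B0, d@B0}
  B2:  IN={a@B1, b@B0, d@B0}  OUT={a@B1, b@B2, d@B0}
  B3:  IN={a@B1, b@B0, b@B2, d@B0}  OUT={a@B1, b@B0, b@B2, d@B0, f@B3}

Merge at B2: IN[B2] = OUT[B1] = {a@B1, b@B0, d@B0}
Applying B2's transfer function to that IN value gives OUT[B2] (row B2 above).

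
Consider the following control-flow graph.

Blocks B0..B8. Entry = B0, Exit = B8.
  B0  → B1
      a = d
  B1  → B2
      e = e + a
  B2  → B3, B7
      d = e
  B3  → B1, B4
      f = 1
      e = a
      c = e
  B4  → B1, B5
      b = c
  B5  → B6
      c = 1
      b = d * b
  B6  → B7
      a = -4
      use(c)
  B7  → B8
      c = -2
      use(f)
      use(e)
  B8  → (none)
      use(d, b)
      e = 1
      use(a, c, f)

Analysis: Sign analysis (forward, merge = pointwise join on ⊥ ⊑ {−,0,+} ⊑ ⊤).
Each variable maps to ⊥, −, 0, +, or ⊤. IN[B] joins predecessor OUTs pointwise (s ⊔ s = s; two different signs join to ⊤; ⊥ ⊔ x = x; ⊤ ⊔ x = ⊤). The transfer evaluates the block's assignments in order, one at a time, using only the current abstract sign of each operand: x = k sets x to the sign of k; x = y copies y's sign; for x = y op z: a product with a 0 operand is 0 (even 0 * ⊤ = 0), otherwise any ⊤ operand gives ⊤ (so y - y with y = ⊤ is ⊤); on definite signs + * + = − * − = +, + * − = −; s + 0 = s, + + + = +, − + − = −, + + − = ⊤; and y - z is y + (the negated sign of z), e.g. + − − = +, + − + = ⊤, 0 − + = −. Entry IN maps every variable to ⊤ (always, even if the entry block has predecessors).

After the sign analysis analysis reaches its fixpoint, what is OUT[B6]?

Answer: {a: -, b: ⊤, c: +, d: ⊤, e: ⊤, f: +}

Derivation:
Fixpoint table:
  B0:   IN=(all ⊤)   OUT=(all ⊤)
  B1:   IN=(all ⊤)   OUT=(all ⊤)
  B2:   IN=(all ⊤)   OUT=(all ⊤)
  B3:   IN=(all ⊤)   OUT={f:+; rest ⊤}
  B4:   IN={f:+; rest ⊤}   OUT={f:+; rest ⊤}
  B5:   IN={f:+; rest ⊤}   OUT={c:+, f:+; rest ⊤}
  B6:   IN={c:+, f:+; rest ⊤}   OUT={a:-, c:+, f:+; rest ⊤}
  B7:   IN=(all ⊤)   OUT={c:-; rest ⊤}
  B8:   IN={c:-; rest ⊤}   OUT={c:-, e:+; rest ⊤}

Merge at B6: IN[B6] = OUT[B5] = {a: ⊤, b: ⊤, c: +, d: ⊤, e: ⊤, f: +}
Applying B6's transfer function to that IN value gives OUT[B6] (row B6 above).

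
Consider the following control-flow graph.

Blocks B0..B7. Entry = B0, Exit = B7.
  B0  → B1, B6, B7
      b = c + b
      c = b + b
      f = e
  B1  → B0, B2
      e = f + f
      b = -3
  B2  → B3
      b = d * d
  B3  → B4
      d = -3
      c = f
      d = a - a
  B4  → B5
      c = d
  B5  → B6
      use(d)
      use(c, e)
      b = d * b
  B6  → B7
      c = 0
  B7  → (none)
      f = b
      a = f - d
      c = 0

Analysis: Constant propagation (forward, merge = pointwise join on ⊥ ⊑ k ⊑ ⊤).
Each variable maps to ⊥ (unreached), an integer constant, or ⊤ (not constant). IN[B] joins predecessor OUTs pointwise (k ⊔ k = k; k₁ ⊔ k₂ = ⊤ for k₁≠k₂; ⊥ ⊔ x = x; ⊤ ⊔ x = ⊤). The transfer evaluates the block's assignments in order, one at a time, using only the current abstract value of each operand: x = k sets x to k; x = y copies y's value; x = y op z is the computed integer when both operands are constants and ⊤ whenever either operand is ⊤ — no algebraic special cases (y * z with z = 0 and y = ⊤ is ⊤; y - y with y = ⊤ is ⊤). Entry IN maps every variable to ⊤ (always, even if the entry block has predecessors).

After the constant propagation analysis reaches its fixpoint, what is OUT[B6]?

Fixpoint table:
  B0:   IN=(all ⊤)   OUT=(all ⊤)
  B1:   IN=(all ⊤)   OUT={b:-3; rest ⊤}
  B2:   IN={b:-3; rest ⊤}   OUT=(all ⊤)
  B3:   IN=(all ⊤)   OUT=(all ⊤)
  B4:   IN=(all ⊤)   OUT=(all ⊤)
  B5:   IN=(all ⊤)   OUT=(all ⊤)
  B6:   IN=(all ⊤)   OUT={c:0; rest ⊤}
  B7:   IN=(all ⊤)   OUT={c:0; rest ⊤}

Merge at B6: IN[B6] = OUT[B0] ⊔ OUT[B5] = {a: ⊤, b: ⊤, c: ⊤, d: ⊤, e: ⊤, f: ⊤}
Applying B6's transfer function to that IN value gives OUT[B6] (row B6 above).

Answer: {a: ⊤, b: ⊤, c: 0, d: ⊤, e: ⊤, f: ⊤}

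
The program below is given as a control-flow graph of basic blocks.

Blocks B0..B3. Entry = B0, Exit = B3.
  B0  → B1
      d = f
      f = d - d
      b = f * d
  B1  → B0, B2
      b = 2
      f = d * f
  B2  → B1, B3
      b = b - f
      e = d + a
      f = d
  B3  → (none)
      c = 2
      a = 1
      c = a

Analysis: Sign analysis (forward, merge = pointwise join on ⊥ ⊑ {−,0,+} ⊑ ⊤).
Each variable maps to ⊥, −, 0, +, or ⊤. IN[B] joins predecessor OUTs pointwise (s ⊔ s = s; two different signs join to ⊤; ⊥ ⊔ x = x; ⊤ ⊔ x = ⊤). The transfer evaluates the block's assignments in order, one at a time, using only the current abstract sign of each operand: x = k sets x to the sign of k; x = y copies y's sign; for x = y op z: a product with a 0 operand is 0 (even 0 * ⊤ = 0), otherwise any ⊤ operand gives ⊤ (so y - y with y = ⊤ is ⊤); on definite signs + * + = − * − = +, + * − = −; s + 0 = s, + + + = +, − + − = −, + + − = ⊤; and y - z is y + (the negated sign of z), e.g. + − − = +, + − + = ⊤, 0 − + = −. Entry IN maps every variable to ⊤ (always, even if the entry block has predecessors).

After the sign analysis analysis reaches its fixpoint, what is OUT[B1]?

Per-block solution:
  B0:  IN=(all ⊤)  OUT=(all ⊤)
  B1:  IN=(all ⊤)  OUT={b:+; rest ⊤}
  B2:  IN={b:+; rest ⊤}  OUT=(all ⊤)
  B3:  IN=(all ⊤)  OUT={a:+, c:+; rest ⊤}

Merge at B1: IN[B1] = OUT[B0] ⊔ OUT[B2] = {a: ⊤, b: ⊤, c: ⊤, d: ⊤, e: ⊤, f: ⊤}
Applying B1's transfer function to that IN value gives OUT[B1] (row B1 above).

Answer: {a: ⊤, b: +, c: ⊤, d: ⊤, e: ⊤, f: ⊤}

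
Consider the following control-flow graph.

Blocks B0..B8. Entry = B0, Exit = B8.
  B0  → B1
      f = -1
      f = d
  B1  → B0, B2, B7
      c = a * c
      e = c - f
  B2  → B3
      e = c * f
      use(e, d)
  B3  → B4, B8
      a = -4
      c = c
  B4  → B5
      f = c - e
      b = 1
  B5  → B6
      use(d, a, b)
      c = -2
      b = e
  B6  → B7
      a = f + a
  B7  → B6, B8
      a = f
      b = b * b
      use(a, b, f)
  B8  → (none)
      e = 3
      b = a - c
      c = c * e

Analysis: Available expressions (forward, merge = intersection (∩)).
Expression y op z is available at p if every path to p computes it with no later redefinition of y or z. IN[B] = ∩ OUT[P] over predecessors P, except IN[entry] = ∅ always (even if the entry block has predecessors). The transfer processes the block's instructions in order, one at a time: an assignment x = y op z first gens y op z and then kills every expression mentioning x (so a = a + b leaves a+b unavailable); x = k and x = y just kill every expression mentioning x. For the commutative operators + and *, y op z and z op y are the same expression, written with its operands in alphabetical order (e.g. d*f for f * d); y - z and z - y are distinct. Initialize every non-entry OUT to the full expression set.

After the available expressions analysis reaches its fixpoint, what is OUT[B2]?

Answer: {c*f, c-f}

Working:
Converged values:
  B0:  IN={}  OUT={}
  B1:  IN={}  OUT={c-f}
  B2:  IN={c-f}  OUT={c*f, c-f}
  B3:  IN={c*f, c-f}  OUT={}
  B4:  IN={}  OUT={c-e}
  B5:  IN={c-e}  OUT={}
  B6:  IN={}  OUT={}
  B7:  IN={}  OUT={}
  B8:  IN={}  OUT={}

Merge at B2: IN[B2] = OUT[B1] = {c-f}
Applying B2's transfer function to that IN value gives OUT[B2] (row B2 above).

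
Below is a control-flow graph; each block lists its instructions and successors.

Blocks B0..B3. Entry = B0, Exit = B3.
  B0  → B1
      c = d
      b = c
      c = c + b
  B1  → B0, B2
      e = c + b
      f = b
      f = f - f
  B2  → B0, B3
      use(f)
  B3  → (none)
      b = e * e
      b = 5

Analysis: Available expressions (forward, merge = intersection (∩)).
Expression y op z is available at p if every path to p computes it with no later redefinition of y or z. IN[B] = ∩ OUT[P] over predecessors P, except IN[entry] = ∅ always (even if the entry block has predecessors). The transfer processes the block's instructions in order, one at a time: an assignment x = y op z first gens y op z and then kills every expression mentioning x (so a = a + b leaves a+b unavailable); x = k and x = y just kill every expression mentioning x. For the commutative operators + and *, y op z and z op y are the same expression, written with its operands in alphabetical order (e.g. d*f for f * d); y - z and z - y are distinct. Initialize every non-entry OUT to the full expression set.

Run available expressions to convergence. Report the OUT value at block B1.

Answer: {b+c}

Derivation:
Per-block solution:
  B0:  IN={}  OUT={}
  B1:  IN={}  OUT={b+c}
  B2:  IN={b+c}  OUT={b+c}
  B3:  IN={b+c}  OUT={e*e}

Merge at B1: IN[B1] = OUT[B0] = {}
Applying B1's transfer function to that IN value gives OUT[B1] (row B1 above).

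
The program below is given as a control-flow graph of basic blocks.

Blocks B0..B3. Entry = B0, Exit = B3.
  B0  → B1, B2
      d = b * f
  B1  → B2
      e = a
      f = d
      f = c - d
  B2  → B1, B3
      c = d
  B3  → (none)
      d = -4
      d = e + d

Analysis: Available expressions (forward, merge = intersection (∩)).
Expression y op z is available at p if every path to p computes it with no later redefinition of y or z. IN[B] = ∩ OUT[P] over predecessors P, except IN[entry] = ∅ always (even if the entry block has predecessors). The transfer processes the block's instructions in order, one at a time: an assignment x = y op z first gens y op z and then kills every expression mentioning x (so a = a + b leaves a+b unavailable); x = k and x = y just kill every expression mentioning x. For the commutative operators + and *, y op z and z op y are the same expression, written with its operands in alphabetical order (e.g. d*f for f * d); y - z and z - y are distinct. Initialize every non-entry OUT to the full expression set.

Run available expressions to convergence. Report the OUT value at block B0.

Converged values:
  B0:   IN={}   OUT={b*f}
  B1:   IN={}   OUT={c-d}
  B2:   IN={}   OUT={}
  B3:   IN={}   OUT={}

B0 is the boundary node: IN[B0] = {}
Applying B0's transfer function to that IN value gives OUT[B0] (row B0 above).

Answer: {b*f}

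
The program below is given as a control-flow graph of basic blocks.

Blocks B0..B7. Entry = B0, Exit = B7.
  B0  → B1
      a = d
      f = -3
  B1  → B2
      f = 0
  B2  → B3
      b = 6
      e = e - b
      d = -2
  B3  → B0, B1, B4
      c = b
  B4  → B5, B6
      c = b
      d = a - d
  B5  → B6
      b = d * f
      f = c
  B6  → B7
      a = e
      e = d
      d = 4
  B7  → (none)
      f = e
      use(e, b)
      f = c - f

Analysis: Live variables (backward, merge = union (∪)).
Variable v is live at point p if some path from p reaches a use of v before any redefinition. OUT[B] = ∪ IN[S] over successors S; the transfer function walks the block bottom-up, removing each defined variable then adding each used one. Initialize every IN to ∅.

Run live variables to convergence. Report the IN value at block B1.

Converged values:
  B0: | IN={d, e} | OUT={a, e}
  B1: | IN={a, e} | OUT={a, e, f}
  B2: | IN={a, e, f} | OUT={a, b, d, e, f}
  B3: | IN={a, b, d, e, f} | OUT={a, b, d, e, f}
  B4: | IN={a, b, d, e, f} | OUT={b, c, d, e, f}
  B5: | IN={c, d, e, f} | OUT={b, c, d, e}
  B6: | IN={b, c, d, e} | OUT={b, c, e}
  B7: | IN={b, c, e} | OUT={}

Merge at B1: OUT[B1] = IN[B2] = {a, e, f}
Applying B1's transfer function to that OUT value gives IN[B1] (row B1 above).

Answer: {a, e}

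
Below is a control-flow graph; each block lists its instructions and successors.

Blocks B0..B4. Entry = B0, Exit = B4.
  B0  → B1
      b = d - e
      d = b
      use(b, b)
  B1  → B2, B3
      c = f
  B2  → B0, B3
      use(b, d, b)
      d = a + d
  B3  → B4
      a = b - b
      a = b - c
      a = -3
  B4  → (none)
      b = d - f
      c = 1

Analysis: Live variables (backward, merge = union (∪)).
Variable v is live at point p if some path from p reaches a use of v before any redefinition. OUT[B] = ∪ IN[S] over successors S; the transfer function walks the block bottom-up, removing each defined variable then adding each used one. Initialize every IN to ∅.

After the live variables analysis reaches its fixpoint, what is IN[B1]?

Answer: {a, b, d, e, f}

Trace:
Converged values:
  B0:   IN={a, d, e, f}   OUT={a, b, d, e, f}
  B1:   IN={a, b, d, e, f}   OUT={a, b, c, d, e, f}
  B2:   IN={a, b, c, d, e, f}   OUT={a, b, c, d, e, f}
  B3:   IN={b, c, d, f}   OUT={d, f}
  B4:   IN={d, f}   OUT={}

Merge at B1: OUT[B1] = IN[B2] ⊔ IN[B3] = {a, b, c, d, e, f}
Applying B1's transfer function to that OUT value gives IN[B1] (row B1 above).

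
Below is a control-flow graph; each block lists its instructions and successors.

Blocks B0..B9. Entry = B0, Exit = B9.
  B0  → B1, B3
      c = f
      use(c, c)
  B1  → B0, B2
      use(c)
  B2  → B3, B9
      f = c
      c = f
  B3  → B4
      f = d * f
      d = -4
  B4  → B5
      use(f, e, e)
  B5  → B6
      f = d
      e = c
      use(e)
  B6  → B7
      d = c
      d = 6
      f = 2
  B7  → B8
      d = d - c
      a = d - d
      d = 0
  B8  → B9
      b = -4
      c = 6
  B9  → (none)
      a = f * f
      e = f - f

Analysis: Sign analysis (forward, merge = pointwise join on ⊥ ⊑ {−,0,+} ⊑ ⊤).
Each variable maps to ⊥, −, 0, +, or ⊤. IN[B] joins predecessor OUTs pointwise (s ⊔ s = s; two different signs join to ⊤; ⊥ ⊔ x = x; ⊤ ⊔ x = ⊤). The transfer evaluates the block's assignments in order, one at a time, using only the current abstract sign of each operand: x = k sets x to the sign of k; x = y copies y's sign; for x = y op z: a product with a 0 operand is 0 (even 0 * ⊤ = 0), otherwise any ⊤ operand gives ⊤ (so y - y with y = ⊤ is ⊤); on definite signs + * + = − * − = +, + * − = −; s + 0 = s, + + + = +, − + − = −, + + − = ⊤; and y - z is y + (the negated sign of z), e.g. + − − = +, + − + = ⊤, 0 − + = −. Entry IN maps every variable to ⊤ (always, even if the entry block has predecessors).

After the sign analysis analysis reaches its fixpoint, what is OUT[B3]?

Per-block solution:
  B0: | IN=(all ⊤) | OUT=(all ⊤)
  B1: | IN=(all ⊤) | OUT=(all ⊤)
  B2: | IN=(all ⊤) | OUT=(all ⊤)
  B3: | IN=(all ⊤) | OUT={d:-; rest ⊤}
  B4: | IN={d:-; rest ⊤} | OUT={d:-; rest ⊤}
  B5: | IN={d:-; rest ⊤} | OUT={d:-, f:-; rest ⊤}
  B6: | IN={d:-, f:-; rest ⊤} | OUT={d:+, f:+; rest ⊤}
  B7: | IN={d:+, f:+; rest ⊤} | OUT={d:0, f:+; rest ⊤}
  B8: | IN={d:0, f:+; rest ⊤} | OUT={b:-, c:+, d:0, f:+; rest ⊤}
  B9: | IN=(all ⊤) | OUT=(all ⊤)

Merge at B3: IN[B3] = OUT[B0] ⊔ OUT[B2] = {a: ⊤, b: ⊤, c: ⊤, d: ⊤, e: ⊤, f: ⊤}
Applying B3's transfer function to that IN value gives OUT[B3] (row B3 above).

Answer: {a: ⊤, b: ⊤, c: ⊤, d: -, e: ⊤, f: ⊤}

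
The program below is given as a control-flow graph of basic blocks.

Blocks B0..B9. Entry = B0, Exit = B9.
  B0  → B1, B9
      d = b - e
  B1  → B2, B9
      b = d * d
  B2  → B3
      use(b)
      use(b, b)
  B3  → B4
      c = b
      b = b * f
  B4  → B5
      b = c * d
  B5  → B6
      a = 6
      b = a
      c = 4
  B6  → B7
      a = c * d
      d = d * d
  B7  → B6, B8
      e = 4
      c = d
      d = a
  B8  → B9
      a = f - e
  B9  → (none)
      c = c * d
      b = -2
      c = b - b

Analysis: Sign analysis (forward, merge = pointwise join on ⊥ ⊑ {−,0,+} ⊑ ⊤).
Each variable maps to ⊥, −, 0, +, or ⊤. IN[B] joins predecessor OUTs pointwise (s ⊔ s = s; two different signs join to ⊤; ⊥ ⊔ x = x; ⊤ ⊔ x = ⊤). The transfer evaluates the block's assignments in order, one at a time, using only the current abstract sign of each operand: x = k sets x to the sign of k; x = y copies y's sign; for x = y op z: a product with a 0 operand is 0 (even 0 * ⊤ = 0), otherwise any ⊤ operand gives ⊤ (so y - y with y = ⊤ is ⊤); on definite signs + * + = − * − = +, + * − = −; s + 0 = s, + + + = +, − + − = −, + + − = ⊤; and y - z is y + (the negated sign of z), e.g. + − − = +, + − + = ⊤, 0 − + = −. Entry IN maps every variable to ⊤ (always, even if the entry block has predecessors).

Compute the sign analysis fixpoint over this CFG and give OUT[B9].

Answer: {a: ⊤, b: -, c: ⊤, d: ⊤, e: ⊤, f: ⊤}

Trace:
Converged values:
  B0:   IN=(all ⊤)   OUT=(all ⊤)
  B1:   IN=(all ⊤)   OUT=(all ⊤)
  B2:   IN=(all ⊤)   OUT=(all ⊤)
  B3:   IN=(all ⊤)   OUT=(all ⊤)
  B4:   IN=(all ⊤)   OUT=(all ⊤)
  B5:   IN=(all ⊤)   OUT={a:+, b:+, c:+; rest ⊤}
  B6:   IN={b:+; rest ⊤}   OUT={b:+; rest ⊤}
  B7:   IN={b:+; rest ⊤}   OUT={b:+, e:+; rest ⊤}
  B8:   IN={b:+, e:+; rest ⊤}   OUT={b:+, e:+; rest ⊤}
  B9:   IN=(all ⊤)   OUT={b:-; rest ⊤}

Merge at B9: IN[B9] = OUT[B0] ⊔ OUT[B1] ⊔ OUT[B8] = {a: ⊤, b: ⊤, c: ⊤, d: ⊤, e: ⊤, f: ⊤}
Applying B9's transfer function to that IN value gives OUT[B9] (row B9 above).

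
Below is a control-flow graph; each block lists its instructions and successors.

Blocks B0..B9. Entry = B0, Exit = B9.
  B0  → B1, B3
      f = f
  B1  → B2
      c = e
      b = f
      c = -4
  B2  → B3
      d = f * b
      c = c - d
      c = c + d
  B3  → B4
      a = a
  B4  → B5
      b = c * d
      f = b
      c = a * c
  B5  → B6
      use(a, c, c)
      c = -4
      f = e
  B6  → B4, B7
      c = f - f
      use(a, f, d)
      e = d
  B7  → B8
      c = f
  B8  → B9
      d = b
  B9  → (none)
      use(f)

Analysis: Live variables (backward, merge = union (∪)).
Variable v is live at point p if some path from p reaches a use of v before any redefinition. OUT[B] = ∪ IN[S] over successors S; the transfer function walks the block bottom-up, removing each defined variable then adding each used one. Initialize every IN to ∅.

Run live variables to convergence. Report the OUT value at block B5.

Per-block solution:
  B0:   IN={a, c, d, e, f}   OUT={a, c, d, e, f}
  B1:   IN={a, e, f}   OUT={a, b, c, e, f}
  B2:   IN={a, b, c, e, f}   OUT={a, c, d, e}
  B3:   IN={a, c, d, e}   OUT={a, c, d, e}
  B4:   IN={a, c, d, e}   OUT={a, b, c, d, e}
  B5:   IN={a, b, c, d, e}   OUT={a, b, d, f}
  B6:   IN={a, b, d, f}   OUT={a, b, c, d, e, f}
  B7:   IN={b, f}   OUT={b, f}
  B8:   IN={b, f}   OUT={f}
  B9:   IN={f}   OUT={}

Merge at B5: OUT[B5] = IN[B6] = {a, b, d, f}

Answer: {a, b, d, f}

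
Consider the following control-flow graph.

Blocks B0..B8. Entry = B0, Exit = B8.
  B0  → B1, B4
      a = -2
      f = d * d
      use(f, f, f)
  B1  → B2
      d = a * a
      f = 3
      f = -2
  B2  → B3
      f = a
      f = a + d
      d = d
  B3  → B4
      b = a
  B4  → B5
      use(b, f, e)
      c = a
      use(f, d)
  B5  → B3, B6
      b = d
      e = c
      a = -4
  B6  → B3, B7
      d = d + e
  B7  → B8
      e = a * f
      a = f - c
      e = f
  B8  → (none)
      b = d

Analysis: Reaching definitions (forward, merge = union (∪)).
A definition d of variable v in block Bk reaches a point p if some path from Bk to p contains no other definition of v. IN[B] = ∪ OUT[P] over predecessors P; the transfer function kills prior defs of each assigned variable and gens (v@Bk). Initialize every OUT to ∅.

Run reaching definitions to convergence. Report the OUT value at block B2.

Converged values:
  B0:   IN={}   OUT={a@B0, f@B0}
  B1:   IN={a@B0, f@B0}   OUT={a@B0, d@B1, f@B1}
  B2:   IN={a@B0, d@B1, f@B1}   OUT={a@B0, d@B2, f@B2}
  B3:   IN={a@B0, a@B5, b@B5, c@B4, d@B2, d@B6, e@B5, f@B0, f@B2}   OUT={a@B0, a@B5, b@B3, c@B4, d@B2, d@B6, e@B5, f@B0, f@B2}
  B4:   IN={a@B0, a@B5, b@B3, c@B4, d@B2, d@B6, e@B5, f@B0, f@B2}   OUT={a@B0, a@B5, b@B3, c@B4, d@B2, d@B6, e@B5, f@B0, f@B2}
  B5:   IN={a@B0, a@B5, b@B3, c@B4, d@B2, d@B6, e@B5, f@B0, f@B2}   OUT={a@B5, b@B5, c@B4, d@B2, d@B6, e@B5, f@B0, f@B2}
  B6:   IN={a@B5, b@B5, c@B4, d@B2, d@B6, e@B5, f@B0, f@B2}   OUT={a@B5, b@B5, c@B4, d@B6, e@B5, f@B0, f@B2}
  B7:   IN={a@B5, b@B5, c@B4, d@B6, e@B5, f@B0, f@B2}   OUT={a@B7, b@B5, c@B4, d@B6, e@B7, f@B0, f@B2}
  B8:   IN={a@B7, b@B5, c@B4, d@B6, e@B7, f@B0, f@B2}   OUT={a@B7, b@B8, c@B4, d@B6, e@B7, f@B0, f@B2}

Merge at B2: IN[B2] = OUT[B1] = {a@B0, d@B1, f@B1}
Applying B2's transfer function to that IN value gives OUT[B2] (row B2 above).

Answer: {a@B0, d@B2, f@B2}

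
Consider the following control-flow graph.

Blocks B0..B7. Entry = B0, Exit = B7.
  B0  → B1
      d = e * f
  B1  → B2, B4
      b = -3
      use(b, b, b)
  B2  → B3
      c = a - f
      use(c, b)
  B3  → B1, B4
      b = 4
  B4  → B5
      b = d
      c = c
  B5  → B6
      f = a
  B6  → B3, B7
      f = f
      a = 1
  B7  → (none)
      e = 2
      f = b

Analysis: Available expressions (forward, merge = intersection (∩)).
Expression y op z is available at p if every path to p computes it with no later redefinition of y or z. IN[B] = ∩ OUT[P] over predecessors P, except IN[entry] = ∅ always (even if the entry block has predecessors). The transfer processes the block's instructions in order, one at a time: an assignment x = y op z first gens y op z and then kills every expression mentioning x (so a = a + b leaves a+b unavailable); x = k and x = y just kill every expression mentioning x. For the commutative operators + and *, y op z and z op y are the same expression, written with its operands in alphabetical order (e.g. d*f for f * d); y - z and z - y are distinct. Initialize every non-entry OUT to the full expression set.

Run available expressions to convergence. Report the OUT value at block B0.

Answer: {e*f}

Derivation:
Per-block solution:
  B0:   IN={}   OUT={e*f}
  B1:   IN={}   OUT={}
  B2:   IN={}   OUT={a-f}
  B3:   IN={}   OUT={}
  B4:   IN={}   OUT={}
  B5:   IN={}   OUT={}
  B6:   IN={}   OUT={}
  B7:   IN={}   OUT={}

B0 is the boundary node: IN[B0] = {}
Applying B0's transfer function to that IN value gives OUT[B0] (row B0 above).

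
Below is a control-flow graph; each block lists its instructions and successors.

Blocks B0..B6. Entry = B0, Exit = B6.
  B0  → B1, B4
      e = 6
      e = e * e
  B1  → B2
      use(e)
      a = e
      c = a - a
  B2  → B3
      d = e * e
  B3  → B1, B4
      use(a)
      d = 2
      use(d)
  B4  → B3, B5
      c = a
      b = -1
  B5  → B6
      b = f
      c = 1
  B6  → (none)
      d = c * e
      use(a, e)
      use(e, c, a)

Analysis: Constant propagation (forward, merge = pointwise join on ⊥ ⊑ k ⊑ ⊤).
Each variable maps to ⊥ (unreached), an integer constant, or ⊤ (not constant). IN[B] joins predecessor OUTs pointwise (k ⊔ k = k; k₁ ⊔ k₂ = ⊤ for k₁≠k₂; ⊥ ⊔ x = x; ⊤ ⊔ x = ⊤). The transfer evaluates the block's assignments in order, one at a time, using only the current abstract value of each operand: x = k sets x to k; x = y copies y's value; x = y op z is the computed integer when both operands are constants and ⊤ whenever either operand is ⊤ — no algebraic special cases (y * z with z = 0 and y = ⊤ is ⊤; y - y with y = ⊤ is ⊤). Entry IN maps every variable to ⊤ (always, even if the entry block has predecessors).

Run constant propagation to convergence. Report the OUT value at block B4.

Answer: {a: ⊤, b: -1, c: ⊤, d: ⊤, e: 36, f: ⊤}

Trace:
Per-block solution:
  B0:   IN=(all ⊤)   OUT={e:36; rest ⊤}
  B1:   IN={e:36; rest ⊤}   OUT={a:36, c:0, e:36; rest ⊤}
  B2:   IN={a:36, c:0, e:36; rest ⊤}   OUT={a:36, c:0, d:1296, e:36; rest ⊤}
  B3:   IN={e:36; rest ⊤}   OUT={d:2, e:36; rest ⊤}
  B4:   IN={e:36; rest ⊤}   OUT={b:-1, e:36; rest ⊤}
  B5:   IN={b:-1, e:36; rest ⊤}   OUT={c:1, e:36; rest ⊤}
  B6:   IN={c:1, e:36; rest ⊤}   OUT={c:1, d:36, e:36; rest ⊤}

Merge at B4: IN[B4] = OUT[B0] ⊔ OUT[B3] = {a: ⊤, b: ⊤, c: ⊤, d: ⊤, e: 36, f: ⊤}
Applying B4's transfer function to that IN value gives OUT[B4] (row B4 above).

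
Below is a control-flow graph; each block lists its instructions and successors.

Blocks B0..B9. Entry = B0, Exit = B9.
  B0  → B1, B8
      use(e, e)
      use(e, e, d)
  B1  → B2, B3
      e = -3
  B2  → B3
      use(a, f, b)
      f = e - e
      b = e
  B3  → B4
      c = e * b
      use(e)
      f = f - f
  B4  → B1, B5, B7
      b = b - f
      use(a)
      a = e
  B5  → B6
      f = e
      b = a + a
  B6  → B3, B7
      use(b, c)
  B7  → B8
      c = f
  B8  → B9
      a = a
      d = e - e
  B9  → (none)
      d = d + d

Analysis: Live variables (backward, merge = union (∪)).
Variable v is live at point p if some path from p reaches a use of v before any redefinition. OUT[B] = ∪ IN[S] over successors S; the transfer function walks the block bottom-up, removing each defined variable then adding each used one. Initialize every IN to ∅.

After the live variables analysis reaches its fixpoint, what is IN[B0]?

Answer: {a, b, d, e, f}

Trace:
Fixpoint table:
  B0:   IN={a, b, d, e, f}   OUT={a, b, e, f}
  B1:   IN={a, b, f}   OUT={a, b, e, f}
  B2:   IN={a, b, e, f}   OUT={a, b, e, f}
  B3:   IN={a, b, e, f}   OUT={a, b, c, e, f}
  B4:   IN={a, b, c, e, f}   OUT={a, b, c, e, f}
  B5:   IN={a, c, e}   OUT={a, b, c, e, f}
  B6:   IN={a, b, c, e, f}   OUT={a, b, e, f}
  B7:   IN={a, e, f}   OUT={a, e}
  B8:   IN={a, e}   OUT={d}
  B9:   IN={d}   OUT={}

Merge at B0: OUT[B0] = IN[B1] ⊔ IN[B8] = {a, b, e, f}
Applying B0's transfer function to that OUT value gives IN[B0] (row B0 above).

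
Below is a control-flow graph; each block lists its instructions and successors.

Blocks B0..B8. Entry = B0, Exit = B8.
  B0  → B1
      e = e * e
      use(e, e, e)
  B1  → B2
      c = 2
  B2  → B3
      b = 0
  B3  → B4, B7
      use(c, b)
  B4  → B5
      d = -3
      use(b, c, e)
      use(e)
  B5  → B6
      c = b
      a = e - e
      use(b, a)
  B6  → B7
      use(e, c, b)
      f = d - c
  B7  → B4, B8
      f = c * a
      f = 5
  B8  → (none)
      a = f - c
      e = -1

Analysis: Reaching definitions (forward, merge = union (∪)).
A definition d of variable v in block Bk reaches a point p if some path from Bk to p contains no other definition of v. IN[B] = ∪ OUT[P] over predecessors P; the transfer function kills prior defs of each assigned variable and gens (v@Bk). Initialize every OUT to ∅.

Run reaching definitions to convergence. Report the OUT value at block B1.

Answer: {c@B1, e@B0}

Trace:
Fixpoint table:
  B0: | IN={} | OUT={e@B0}
  B1: | IN={e@B0} | OUT={c@B1, e@B0}
  B2: | IN={c@B1, e@B0} | OUT={b@B2, c@B1, e@B0}
  B3: | IN={b@B2, c@B1, e@B0} | OUT={b@B2, c@B1, e@B0}
  B4: | IN={a@B5, b@B2, c@B1, c@B5, d@B4, e@B0, f@B7} | OUT={a@B5, b@B2, c@B1, c@B5, d@B4, e@B0, f@B7}
  B5: | IN={a@B5, b@B2, c@B1, c@B5, d@B4, e@B0, f@B7} | OUT={a@B5, b@B2, c@B5, d@B4, e@B0, f@B7}
  B6: | IN={a@B5, b@B2, c@B5, d@B4, e@B0, f@B7} | OUT={a@B5, b@B2, c@B5, d@B4, e@B0, f@B6}
  B7: | IN={a@B5, b@B2, c@B1, c@B5, d@B4, e@B0, f@B6} | OUT={a@B5, b@B2, c@B1, c@B5, d@B4, e@B0, f@B7}
  B8: | IN={a@B5, b@B2, c@B1, c@B5, d@B4, e@B0, f@B7} | OUT={a@B8, b@B2, c@B1, c@B5, d@B4, e@B8, f@B7}

Merge at B1: IN[B1] = OUT[B0] = {e@B0}
Applying B1's transfer function to that IN value gives OUT[B1] (row B1 above).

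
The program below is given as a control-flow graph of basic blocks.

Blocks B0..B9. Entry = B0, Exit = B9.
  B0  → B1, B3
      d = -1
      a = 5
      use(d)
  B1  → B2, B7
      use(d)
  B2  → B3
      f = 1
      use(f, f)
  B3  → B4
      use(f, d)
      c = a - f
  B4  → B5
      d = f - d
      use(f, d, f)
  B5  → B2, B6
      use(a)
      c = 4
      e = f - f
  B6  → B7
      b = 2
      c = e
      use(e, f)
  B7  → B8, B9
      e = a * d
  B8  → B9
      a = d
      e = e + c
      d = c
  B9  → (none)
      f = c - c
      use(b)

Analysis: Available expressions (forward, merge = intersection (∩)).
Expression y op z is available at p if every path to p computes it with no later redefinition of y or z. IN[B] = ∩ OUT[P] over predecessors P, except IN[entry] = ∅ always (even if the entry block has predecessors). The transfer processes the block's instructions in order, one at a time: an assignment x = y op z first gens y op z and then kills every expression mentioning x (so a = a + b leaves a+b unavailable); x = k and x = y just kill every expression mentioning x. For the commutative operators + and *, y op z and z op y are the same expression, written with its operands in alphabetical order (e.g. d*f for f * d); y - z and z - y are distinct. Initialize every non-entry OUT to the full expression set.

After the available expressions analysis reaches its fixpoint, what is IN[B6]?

Answer: {a-f, f-f}

Derivation:
Converged values:
  B0: | IN={} | OUT={}
  B1: | IN={} | OUT={}
  B2: | IN={} | OUT={}
  B3: | IN={} | OUT={a-f}
  B4: | IN={a-f} | OUT={a-f}
  B5: | IN={a-f} | OUT={a-f, f-f}
  B6: | IN={a-f, f-f} | OUT={a-f, f-f}
  B7: | IN={} | OUT={a*d}
  B8: | IN={a*d} | OUT={}
  B9: | IN={} | OUT={c-c}

Merge at B6: IN[B6] = OUT[B5] = {a-f, f-f}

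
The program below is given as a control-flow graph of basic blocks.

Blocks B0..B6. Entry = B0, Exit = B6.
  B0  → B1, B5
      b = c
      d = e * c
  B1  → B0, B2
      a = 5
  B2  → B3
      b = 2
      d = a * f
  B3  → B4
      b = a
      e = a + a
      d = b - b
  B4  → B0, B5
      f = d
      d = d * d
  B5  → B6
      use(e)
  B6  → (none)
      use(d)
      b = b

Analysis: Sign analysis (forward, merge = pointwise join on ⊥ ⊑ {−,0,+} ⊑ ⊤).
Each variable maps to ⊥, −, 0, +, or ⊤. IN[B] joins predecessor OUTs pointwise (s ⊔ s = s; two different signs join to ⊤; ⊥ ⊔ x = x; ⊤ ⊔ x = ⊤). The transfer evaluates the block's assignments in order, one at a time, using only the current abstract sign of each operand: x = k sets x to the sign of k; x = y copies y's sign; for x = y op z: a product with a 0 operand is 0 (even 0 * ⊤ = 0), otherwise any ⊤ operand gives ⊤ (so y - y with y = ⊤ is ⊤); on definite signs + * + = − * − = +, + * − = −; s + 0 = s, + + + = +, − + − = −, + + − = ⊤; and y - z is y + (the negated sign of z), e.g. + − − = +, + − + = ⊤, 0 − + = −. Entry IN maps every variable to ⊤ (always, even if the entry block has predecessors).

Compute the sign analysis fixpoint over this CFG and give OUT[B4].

Converged values:
  B0:   IN=(all ⊤)   OUT=(all ⊤)
  B1:   IN=(all ⊤)   OUT={a:+; rest ⊤}
  B2:   IN={a:+; rest ⊤}   OUT={a:+, b:+; rest ⊤}
  B3:   IN={a:+, b:+; rest ⊤}   OUT={a:+, b:+, e:+; rest ⊤}
  B4:   IN={a:+, b:+, e:+; rest ⊤}   OUT={a:+, b:+, e:+; rest ⊤}
  B5:   IN=(all ⊤)   OUT=(all ⊤)
  B6:   IN=(all ⊤)   OUT=(all ⊤)

Merge at B4: IN[B4] = OUT[B3] = {a: +, b: +, c: ⊤, d: ⊤, e: +, f: ⊤}
Applying B4's transfer function to that IN value gives OUT[B4] (row B4 above).

Answer: {a: +, b: +, c: ⊤, d: ⊤, e: +, f: ⊤}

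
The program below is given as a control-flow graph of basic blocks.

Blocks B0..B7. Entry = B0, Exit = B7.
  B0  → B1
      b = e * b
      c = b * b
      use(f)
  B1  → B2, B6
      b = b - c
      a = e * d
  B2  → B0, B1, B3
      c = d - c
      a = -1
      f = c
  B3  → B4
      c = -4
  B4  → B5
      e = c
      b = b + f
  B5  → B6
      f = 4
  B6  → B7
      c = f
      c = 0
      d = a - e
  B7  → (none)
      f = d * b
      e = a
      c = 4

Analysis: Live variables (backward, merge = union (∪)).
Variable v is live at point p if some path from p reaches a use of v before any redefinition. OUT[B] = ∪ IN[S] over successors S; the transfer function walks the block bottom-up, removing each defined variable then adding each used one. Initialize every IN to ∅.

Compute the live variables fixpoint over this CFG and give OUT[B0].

Answer: {b, c, d, e, f}

Working:
Per-block solution:
  B0:  IN={b, d, e, f}  OUT={b, c, d, e, f}
  B1:  IN={b, c, d, e, f}  OUT={a, b, c, d, e, f}
  B2:  IN={b, c, d, e}  OUT={a, b, c, d, e, f}
  B3:  IN={a, b, f}  OUT={a, b, c, f}
  B4:  IN={a, b, c, f}  OUT={a, b, e}
  B5:  IN={a, b, e}  OUT={a, b, e, f}
  B6:  IN={a, b, e, f}  OUT={a, b, d}
  B7:  IN={a, b, d}  OUT={}

Merge at B0: OUT[B0] = IN[B1] = {b, c, d, e, f}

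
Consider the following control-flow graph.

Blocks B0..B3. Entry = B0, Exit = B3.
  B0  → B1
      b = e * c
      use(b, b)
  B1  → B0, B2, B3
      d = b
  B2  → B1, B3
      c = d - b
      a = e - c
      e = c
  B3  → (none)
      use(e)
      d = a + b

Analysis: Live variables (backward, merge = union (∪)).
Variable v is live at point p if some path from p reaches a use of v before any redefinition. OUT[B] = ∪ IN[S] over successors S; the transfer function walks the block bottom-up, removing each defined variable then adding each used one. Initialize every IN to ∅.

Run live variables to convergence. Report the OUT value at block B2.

Converged values:
  B0: | IN={a, c, e} | OUT={a, b, c, e}
  B1: | IN={a, b, c, e} | OUT={a, b, c, d, e}
  B2: | IN={b, d, e} | OUT={a, b, c, e}
  B3: | IN={a, b, e} | OUT={}

Merge at B2: OUT[B2] = IN[B1] ⊔ IN[B3] = {a, b, c, e}

Answer: {a, b, c, e}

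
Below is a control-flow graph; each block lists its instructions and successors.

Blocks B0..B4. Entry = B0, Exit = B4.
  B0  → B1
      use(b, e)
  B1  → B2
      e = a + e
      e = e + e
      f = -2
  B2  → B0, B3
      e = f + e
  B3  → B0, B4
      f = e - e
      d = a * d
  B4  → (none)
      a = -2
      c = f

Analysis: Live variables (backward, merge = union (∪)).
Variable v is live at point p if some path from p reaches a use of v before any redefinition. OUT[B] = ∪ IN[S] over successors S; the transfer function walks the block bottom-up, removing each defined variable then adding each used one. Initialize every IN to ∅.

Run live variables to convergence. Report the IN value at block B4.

Per-block solution:
  B0:  IN={a, b, d, e}  OUT={a, b, d, e}
  B1:  IN={a, b, d, e}  OUT={a, b, d, e, f}
  B2:  IN={a, b, d, e, f}  OUT={a, b, d, e}
  B3:  IN={a, b, d, e}  OUT={a, b, d, e, f}
  B4:  IN={f}  OUT={}

B4 is the boundary node: OUT[B4] = {}
Applying B4's transfer function to that OUT value gives IN[B4] (row B4 above).

Answer: {f}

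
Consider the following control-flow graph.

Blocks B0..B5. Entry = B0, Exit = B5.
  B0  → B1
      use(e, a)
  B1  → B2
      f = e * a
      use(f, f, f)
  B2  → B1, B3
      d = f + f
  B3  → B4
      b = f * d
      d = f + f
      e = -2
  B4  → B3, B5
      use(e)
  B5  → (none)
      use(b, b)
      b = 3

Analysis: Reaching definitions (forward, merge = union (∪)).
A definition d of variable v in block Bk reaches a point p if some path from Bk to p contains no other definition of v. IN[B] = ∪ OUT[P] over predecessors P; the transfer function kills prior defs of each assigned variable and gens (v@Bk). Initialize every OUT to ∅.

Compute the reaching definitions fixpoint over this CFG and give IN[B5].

Fixpoint table:
  B0: | IN={} | OUT={}
  B1: | IN={d@B2, f@B1} | OUT={d@B2, f@B1}
  B2: | IN={d@B2, f@B1} | OUT={d@B2, f@B1}
  B3: | IN={b@B3, d@B2, d@B3, e@B3, f@B1} | OUT={b@B3, d@B3, e@B3, f@B1}
  B4: | IN={b@B3, d@B3, e@B3, f@B1} | OUT={b@B3, d@B3, e@B3, f@B1}
  B5: | IN={b@B3, d@B3, e@B3, f@B1} | OUT={b@B5, d@B3, e@B3, f@B1}

Merge at B5: IN[B5] = OUT[B4] = {b@B3, d@B3, e@B3, f@B1}

Answer: {b@B3, d@B3, e@B3, f@B1}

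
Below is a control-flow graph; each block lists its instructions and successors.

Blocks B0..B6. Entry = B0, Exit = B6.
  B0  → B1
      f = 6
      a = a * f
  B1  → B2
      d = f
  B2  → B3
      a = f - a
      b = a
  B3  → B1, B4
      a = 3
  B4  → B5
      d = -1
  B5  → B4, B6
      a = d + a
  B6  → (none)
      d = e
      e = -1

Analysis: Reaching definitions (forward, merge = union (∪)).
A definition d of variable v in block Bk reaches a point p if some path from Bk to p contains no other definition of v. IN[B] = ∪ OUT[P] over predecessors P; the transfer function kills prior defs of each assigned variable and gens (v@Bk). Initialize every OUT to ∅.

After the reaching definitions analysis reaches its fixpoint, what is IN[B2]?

Converged values:
  B0:  IN={}  OUT={a@B0, f@B0}
  B1:  IN={a@B0, a@B3, b@B2, d@B1, f@B0}  OUT={a@B0, a@B3, b@B2, d@B1, f@B0}
  B2:  IN={a@B0, a@B3, b@B2, d@B1, f@B0}  OUT={a@B2, b@B2, d@B1, f@B0}
  B3:  IN={a@B2, b@B2, d@B1, f@B0}  OUT={a@B3, b@B2, d@B1, f@B0}
  B4:  IN={a@B3, a@B5, b@B2, d@B1, d@B4, f@B0}  OUT={a@B3, a@B5, b@B2, d@B4, f@B0}
  B5:  IN={a@B3, a@B5, b@B2, d@B4, f@B0}  OUT={a@B5, b@B2, d@B4, f@B0}
  B6:  IN={a@B5, b@B2, d@B4, f@B0}  OUT={a@B5, b@B2, d@B6, e@B6, f@B0}

Merge at B2: IN[B2] = OUT[B1] = {a@B0, a@B3, b@B2, d@B1, f@B0}

Answer: {a@B0, a@B3, b@B2, d@B1, f@B0}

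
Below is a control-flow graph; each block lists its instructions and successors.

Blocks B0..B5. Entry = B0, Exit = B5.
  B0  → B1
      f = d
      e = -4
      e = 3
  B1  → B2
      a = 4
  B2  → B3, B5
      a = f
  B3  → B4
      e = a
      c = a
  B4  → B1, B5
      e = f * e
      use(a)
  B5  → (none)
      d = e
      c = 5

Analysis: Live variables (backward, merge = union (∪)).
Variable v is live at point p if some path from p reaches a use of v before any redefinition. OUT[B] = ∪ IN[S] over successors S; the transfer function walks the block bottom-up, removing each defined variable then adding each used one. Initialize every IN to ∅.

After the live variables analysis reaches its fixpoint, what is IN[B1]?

Converged values:
  B0: | IN={d} | OUT={e, f}
  B1: | IN={e, f} | OUT={e, f}
  B2: | IN={e, f} | OUT={a, e, f}
  B3: | IN={a, f} | OUT={a, e, f}
  B4: | IN={a, e, f} | OUT={e, f}
  B5: | IN={e} | OUT={}

Merge at B1: OUT[B1] = IN[B2] = {e, f}
Applying B1's transfer function to that OUT value gives IN[B1] (row B1 above).

Answer: {e, f}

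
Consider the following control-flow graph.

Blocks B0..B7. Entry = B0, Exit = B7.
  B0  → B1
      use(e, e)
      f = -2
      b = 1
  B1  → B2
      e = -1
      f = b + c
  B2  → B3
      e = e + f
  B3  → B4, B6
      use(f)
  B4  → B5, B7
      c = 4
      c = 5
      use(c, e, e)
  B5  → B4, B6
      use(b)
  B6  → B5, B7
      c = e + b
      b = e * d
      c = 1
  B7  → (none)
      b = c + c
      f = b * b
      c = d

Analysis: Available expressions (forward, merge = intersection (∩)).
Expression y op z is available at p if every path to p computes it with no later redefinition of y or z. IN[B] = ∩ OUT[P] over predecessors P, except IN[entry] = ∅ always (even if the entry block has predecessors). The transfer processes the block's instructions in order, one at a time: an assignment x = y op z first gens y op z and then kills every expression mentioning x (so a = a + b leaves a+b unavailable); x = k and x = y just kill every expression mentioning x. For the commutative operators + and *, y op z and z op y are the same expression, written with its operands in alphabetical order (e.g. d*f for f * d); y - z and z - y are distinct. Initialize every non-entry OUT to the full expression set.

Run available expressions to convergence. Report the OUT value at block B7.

Answer: {b*b}

Working:
Fixpoint table:
  B0: | IN={} | OUT={}
  B1: | IN={} | OUT={b+c}
  B2: | IN={b+c} | OUT={b+c}
  B3: | IN={b+c} | OUT={b+c}
  B4: | IN={} | OUT={}
  B5: | IN={} | OUT={}
  B6: | IN={} | OUT={d*e}
  B7: | IN={} | OUT={b*b}

Merge at B7: IN[B7] = OUT[B4] ∩ OUT[B6] = {}
Applying B7's transfer function to that IN value gives OUT[B7] (row B7 above).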